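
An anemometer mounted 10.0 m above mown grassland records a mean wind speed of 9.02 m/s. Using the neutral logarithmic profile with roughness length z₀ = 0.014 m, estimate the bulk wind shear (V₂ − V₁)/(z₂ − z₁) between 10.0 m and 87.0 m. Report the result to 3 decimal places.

0.039 m/s/m

Log law: V₂ = V₁ · ln(z₂/z₀)/ln(z₁/z₀) = 9.02 × 8.7346/6.5713 = 11.9895 m/s
ΔV/Δz = (11.9895 − 9.02)/(87.0 − 10.0) = 2.9695/77.0000 = 0.03856 m/s/m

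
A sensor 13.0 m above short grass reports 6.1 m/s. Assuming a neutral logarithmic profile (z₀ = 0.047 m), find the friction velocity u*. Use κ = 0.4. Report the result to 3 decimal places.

Log law: V(z) = (u*/κ) · ln(z/z₀) ⇒ u* = κ · V / ln(z/z₀)
u* = 0.4 × 6.1 / ln(13.0/0.047) = 0.4 × 6.1 / 5.6226
   = 2.4400 / 5.6226 = 0.4340 m/s

u* ≈ 0.434 m/s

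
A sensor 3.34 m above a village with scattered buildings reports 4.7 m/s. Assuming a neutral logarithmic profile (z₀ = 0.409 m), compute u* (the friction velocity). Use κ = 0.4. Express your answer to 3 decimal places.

u* ≈ 0.895 m/s

Log law: V(z) = (u*/κ) · ln(z/z₀) ⇒ u* = κ · V / ln(z/z₀)
u* = 0.4 × 4.7 / ln(3.34/0.409) = 0.4 × 4.7 / 2.1000
   = 1.8800 / 2.1000 = 0.8952 m/s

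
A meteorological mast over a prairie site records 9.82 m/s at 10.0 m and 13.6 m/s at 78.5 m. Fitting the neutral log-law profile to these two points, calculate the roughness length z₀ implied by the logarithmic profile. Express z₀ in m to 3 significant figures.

z₀ ≈ 0.0473 m

Log law: V(z) ∝ ln(z/z₀). With r = V₁/V₂ = 9.82/13.6 = 0.72206,
r · ln(z₂/z₀) = ln(z₁/z₀) ⇒ ln z₀ = (ln z₁ − r·ln z₂)/(1 − r)
ln z₀ = (2.30259 − 0.72206×4.36310) / 0.27794 = -3.0504
z₀ = exp(-3.0504) = 0.04734 m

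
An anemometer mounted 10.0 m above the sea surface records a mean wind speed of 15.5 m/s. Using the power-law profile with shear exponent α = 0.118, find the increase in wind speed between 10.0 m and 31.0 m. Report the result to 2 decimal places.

2.21 m/s

Power law: V₂ = V₁ · (z₂/z₁)^α = 15.5 × (3.1000)^0.118 = 17.7138 m/s
ΔV = 17.7138 − 15.5 = 2.2138 m/s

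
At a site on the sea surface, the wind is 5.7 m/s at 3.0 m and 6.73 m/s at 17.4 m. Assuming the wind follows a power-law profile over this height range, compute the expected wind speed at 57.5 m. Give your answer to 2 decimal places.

7.53 m/s

First find α: α = ln(V₂/V₁)/ln(z₂/z₁) = ln(6.73/5.7)/ln(17.4/3.0) = 0.16611/1.75786 = 0.0945
Extrapolate from 17.4 m to 57.5 m: V₃ = 6.73 × (57.5/17.4)^0.0945 = 6.73 × 1.1196 = 7.5348 m/s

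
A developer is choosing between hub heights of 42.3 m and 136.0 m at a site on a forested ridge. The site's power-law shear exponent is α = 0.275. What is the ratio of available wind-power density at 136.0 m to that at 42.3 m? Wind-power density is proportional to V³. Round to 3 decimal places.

2.621

Speed ratio: V_B/V_A = (z_B/z_A)^α = (136.0/42.3)^0.275 = (3.2151)^0.275 = 1.37873
Power-density ratio: P_B/P_A = (V_B/V_A)³ = (1.37873)³ = 2.62083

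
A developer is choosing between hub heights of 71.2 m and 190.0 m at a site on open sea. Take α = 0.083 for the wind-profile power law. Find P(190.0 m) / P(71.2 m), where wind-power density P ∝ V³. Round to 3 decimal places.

Speed ratio: V_B/V_A = (z_B/z_A)^α = (190.0/71.2)^0.083 = (2.6685)^0.083 = 1.08488
Power-density ratio: P_B/P_A = (V_B/V_A)³ = (1.08488)³ = 1.27686

1.277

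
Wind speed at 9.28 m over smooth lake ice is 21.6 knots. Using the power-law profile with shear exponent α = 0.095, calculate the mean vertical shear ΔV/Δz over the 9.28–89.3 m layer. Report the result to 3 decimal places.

Power law: V₂ = V₁ · (z₂/z₁)^α = 21.6 × (9.6228)^0.095 = 26.7835 knots
ΔV/Δz = (26.7835 − 21.6)/(89.3 − 9.28) = 5.1835/80.0200 = 0.06478 knots/m

0.065 knots/m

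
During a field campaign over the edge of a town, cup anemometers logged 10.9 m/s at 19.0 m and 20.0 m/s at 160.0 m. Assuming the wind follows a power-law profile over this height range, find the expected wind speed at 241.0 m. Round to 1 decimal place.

First find α: α = ln(V₂/V₁)/ln(z₂/z₁) = ln(20.0/10.9)/ln(160.0/19.0) = 0.60697/2.13073 = 0.2849
Extrapolate from 160.0 m to 241.0 m: V₃ = 20.0 × (241.0/160.0)^0.2849 = 20.0 × 1.1238 = 22.4753 m/s

22.5 m/s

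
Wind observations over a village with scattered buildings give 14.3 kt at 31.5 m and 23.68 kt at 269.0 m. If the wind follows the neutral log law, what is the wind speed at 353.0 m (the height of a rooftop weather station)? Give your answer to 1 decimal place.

Log law: V ∝ ln(z/z₀). From the pair, with r = V₁/V₂ = 0.60389,
ln z₀ = (ln z₁ − r·ln z₂)/(1 − r) = (3.4500 − 0.60389×5.5947)/0.39611 = 0.1803 → z₀ = 1.198 m
V₃ = V₁ · ln(z₃/z₀)/ln(z₁/z₀) = 14.3 × 5.6862/3.2697 = 24.8685 kt

24.9 kt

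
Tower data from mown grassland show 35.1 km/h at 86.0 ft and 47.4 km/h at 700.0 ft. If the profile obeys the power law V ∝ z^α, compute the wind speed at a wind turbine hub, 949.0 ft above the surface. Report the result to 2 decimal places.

49.51 km/h

First find α: α = ln(V₂/V₁)/ln(z₂/z₁) = ln(47.4/35.1)/ln(700.0/86.0) = 0.30042/2.09673 = 0.1433
Extrapolate from 700.0 ft to 949.0 ft: V₃ = 47.4 × (949.0/700.0)^0.1433 = 47.4 × 1.0446 = 49.5126 km/h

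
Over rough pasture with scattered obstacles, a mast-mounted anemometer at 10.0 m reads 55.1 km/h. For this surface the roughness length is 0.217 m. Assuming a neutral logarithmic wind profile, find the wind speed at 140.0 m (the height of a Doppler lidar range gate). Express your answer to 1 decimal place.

93.1 km/h

Log law: V(z) ∝ ln(z/z₀), so V₂/V₁ = ln(z₂/z₀) / ln(z₁/z₀).
ln(140.0/0.217) = 6.4695, ln(10.0/0.217) = 3.8304
V₂ = 55.1 × 6.4695/3.8304 = 55.1 × 1.6890 = 93.0622 km/h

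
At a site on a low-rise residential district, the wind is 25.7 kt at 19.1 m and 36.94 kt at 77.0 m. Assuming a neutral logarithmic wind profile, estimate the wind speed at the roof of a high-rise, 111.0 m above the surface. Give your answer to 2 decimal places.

Log law: V ∝ ln(z/z₀). From the pair, with r = V₁/V₂ = 0.69572,
ln z₀ = (ln z₁ − r·ln z₂)/(1 − r) = (2.9497 − 0.69572×4.3438)/0.30428 = -0.2379 → z₀ = 0.7883 m
V₃ = V₁ · ln(z₃/z₀)/ln(z₁/z₀) = 25.7 × 4.9475/3.1876 = 39.8886 kt

39.89 kt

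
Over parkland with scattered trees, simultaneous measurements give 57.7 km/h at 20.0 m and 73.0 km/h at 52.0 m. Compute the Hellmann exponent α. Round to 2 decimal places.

α ≈ 0.25

Power law: V₂/V₁ = (z₂/z₁)^α ⇒ α = ln(V₂/V₁) / ln(z₂/z₁)
α = ln(73.0/57.7) / ln(52.0/20.0) = ln(1.2652) / ln(2.6000)
  = 0.23520 / 0.95551 = 0.24615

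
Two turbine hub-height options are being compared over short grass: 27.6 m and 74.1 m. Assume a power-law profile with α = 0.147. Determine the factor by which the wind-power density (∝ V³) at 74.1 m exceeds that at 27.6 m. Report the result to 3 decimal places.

1.546

Speed ratio: V_B/V_A = (z_B/z_A)^α = (74.1/27.6)^0.147 = (2.6848)^0.147 = 1.15624
Power-density ratio: P_B/P_A = (V_B/V_A)³ = (1.15624)³ = 1.54578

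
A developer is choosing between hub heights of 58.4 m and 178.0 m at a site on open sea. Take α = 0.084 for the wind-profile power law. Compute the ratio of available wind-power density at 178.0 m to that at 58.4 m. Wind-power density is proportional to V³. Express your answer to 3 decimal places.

1.324

Speed ratio: V_B/V_A = (z_B/z_A)^α = (178.0/58.4)^0.084 = (3.0479)^0.084 = 1.09814
Power-density ratio: P_B/P_A = (V_B/V_A)³ = (1.09814)³ = 1.32425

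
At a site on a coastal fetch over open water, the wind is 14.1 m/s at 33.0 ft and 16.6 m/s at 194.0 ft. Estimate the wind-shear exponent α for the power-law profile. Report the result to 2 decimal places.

α ≈ 0.09

Power law: V₂/V₁ = (z₂/z₁)^α ⇒ α = ln(V₂/V₁) / ln(z₂/z₁)
α = ln(16.6/14.1) / ln(194.0/33.0) = ln(1.1773) / ln(5.8788)
  = 0.16323 / 1.77135 = 0.09215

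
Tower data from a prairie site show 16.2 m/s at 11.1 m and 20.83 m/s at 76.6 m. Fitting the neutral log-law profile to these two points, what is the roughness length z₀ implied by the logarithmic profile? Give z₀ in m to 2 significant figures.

z₀ ≈ 0.013 m

Log law: V(z) ∝ ln(z/z₀). With r = V₁/V₂ = 16.2/20.83 = 0.77772,
r · ln(z₂/z₀) = ln(z₁/z₀) ⇒ ln z₀ = (ln z₁ − r·ln z₂)/(1 − r)
ln z₀ = (2.40695 − 0.77772×4.33860) / 0.22228 = -4.3518
z₀ = exp(-4.3518) = 0.01288 m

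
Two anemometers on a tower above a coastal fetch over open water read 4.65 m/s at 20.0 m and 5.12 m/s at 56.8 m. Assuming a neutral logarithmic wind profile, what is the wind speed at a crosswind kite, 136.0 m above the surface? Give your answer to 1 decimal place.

Log law: V ∝ ln(z/z₀). From the pair, with r = V₁/V₂ = 0.90820,
ln z₀ = (ln z₁ − r·ln z₂)/(1 − r) = (2.9957 − 0.90820×4.0395)/0.09180 = -7.3313 → z₀ = 0.0006547 m
V₃ = V₁ · ln(z₃/z₀)/ln(z₁/z₀) = 4.65 × 12.2439/10.3270 = 5.5131 m/s

5.5 m/s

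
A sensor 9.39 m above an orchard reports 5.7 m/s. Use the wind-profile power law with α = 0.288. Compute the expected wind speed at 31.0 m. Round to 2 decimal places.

Power-law profile: V₂ = V₁ · (z₂/z₁)^α
V₂ = 5.7 × (31.0/9.39)^0.288 = 5.7 × (3.3014)^0.288
    = 5.7 × 1.4105 = 8.0401 m/s

8.04 m/s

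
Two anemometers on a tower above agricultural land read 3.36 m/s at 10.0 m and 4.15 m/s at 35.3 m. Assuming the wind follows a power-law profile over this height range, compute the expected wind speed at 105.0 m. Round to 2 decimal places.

First find α: α = ln(V₂/V₁)/ln(z₂/z₁) = ln(4.15/3.36)/ln(35.3/10.0) = 0.21117/1.26130 = 0.1674
Extrapolate from 35.3 m to 105.0 m: V₃ = 4.15 × (105.0/35.3)^0.1674 = 4.15 × 1.2002 = 4.9809 m/s

4.98 m/s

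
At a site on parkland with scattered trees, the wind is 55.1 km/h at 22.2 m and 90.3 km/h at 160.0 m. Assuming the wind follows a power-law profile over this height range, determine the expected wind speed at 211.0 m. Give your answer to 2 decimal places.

96.77 km/h

First find α: α = ln(V₂/V₁)/ln(z₂/z₁) = ln(90.3/55.1)/ln(160.0/22.2) = 0.49399/1.97508 = 0.2501
Extrapolate from 160.0 m to 211.0 m: V₃ = 90.3 × (211.0/160.0)^0.2501 = 90.3 × 1.0717 = 96.7702 km/h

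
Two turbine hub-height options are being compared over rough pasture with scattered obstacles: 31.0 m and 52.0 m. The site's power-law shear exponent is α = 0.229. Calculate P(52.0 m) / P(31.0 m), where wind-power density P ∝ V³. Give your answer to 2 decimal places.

1.43

Speed ratio: V_B/V_A = (z_B/z_A)^α = (52.0/31.0)^0.229 = (1.6774)^0.229 = 1.12575
Power-density ratio: P_B/P_A = (V_B/V_A)³ = (1.12575)³ = 1.42669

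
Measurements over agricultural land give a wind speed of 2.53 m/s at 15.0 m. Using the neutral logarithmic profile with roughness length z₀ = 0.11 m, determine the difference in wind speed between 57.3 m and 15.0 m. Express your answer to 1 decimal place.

0.7 m/s

Log law: V₂ = V₁ · ln(z₂/z₀)/ln(z₁/z₀) = 2.53 × 6.2556/4.9153 = 3.2198 m/s
ΔV = 3.2198 − 2.53 = 0.6898 m/s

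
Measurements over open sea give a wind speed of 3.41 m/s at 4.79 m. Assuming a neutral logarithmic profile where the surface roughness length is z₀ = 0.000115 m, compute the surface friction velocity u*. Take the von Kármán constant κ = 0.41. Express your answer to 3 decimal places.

u* ≈ 0.131 m/s

Log law: V(z) = (u*/κ) · ln(z/z₀) ⇒ u* = κ · V / ln(z/z₀)
u* = 0.41 × 3.41 / ln(4.79/0.000115) = 0.41 × 3.41 / 10.6371
   = 1.3981 / 10.6371 = 0.1314 m/s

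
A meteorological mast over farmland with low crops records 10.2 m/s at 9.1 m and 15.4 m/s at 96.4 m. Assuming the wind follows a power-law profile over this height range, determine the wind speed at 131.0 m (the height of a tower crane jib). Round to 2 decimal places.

16.25 m/s

First find α: α = ln(V₂/V₁)/ln(z₂/z₁) = ln(15.4/10.2)/ln(96.4/9.1) = 0.41198/2.36023 = 0.1746
Extrapolate from 96.4 m to 131.0 m: V₃ = 15.4 × (131.0/96.4)^0.1746 = 15.4 × 1.0550 = 16.2469 m/s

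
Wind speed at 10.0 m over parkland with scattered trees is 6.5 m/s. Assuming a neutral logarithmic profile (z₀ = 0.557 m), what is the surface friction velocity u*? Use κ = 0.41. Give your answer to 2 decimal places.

u* ≈ 0.92 m/s

Log law: V(z) = (u*/κ) · ln(z/z₀) ⇒ u* = κ · V / ln(z/z₀)
u* = 0.41 × 6.5 / ln(10.0/0.557) = 0.41 × 6.5 / 2.8878
   = 2.6650 / 2.8878 = 0.9229 m/s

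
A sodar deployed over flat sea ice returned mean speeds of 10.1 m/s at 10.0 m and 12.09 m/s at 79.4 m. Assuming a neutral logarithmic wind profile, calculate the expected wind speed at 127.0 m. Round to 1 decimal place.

12.5 m/s

Log law: V ∝ ln(z/z₀). From the pair, with r = V₁/V₂ = 0.83540,
ln z₀ = (ln z₁ − r·ln z₂)/(1 − r) = (2.3026 − 0.83540×4.3745)/0.16460 = -8.2132 → z₀ = 0.0002711 m
V₃ = V₁ · ln(z₃/z₀)/ln(z₁/z₀) = 10.1 × 13.0573/10.5157 = 12.5411 m/s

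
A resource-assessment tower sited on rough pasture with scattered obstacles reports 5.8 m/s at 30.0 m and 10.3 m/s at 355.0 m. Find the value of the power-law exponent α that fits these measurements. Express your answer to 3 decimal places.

α ≈ 0.232

Power law: V₂/V₁ = (z₂/z₁)^α ⇒ α = ln(V₂/V₁) / ln(z₂/z₁)
α = ln(10.3/5.8) / ln(355.0/30.0) = ln(1.7759) / ln(11.8333)
  = 0.57429 / 2.47092 = 0.23242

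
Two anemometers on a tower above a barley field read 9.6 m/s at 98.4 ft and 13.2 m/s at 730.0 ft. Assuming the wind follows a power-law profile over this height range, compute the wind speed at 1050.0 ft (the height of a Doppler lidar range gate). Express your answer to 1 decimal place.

14.0 m/s

First find α: α = ln(V₂/V₁)/ln(z₂/z₁) = ln(13.2/9.6)/ln(730.0/98.4) = 0.31845/2.00400 = 0.1589
Extrapolate from 730.0 ft to 1050.0 ft: V₃ = 13.2 × (1050.0/730.0)^0.1589 = 13.2 × 1.0595 = 13.9849 m/s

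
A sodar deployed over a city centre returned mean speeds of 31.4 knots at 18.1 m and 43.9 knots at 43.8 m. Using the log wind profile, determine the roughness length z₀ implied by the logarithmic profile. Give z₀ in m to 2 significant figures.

Log law: V(z) ∝ ln(z/z₀). With r = V₁/V₂ = 31.4/43.9 = 0.71526,
r · ln(z₂/z₀) = ln(z₁/z₀) ⇒ ln z₀ = (ln z₁ − r·ln z₂)/(1 − r)
ln z₀ = (2.89591 − 0.71526×3.77963) / 0.28474 = 0.6760
z₀ = exp(0.6760) = 1.966 m

z₀ ≈ 2.0 m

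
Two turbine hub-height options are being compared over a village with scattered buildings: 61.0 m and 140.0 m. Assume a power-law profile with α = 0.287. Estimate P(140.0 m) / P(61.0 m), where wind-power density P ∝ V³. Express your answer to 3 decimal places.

2.045

Speed ratio: V_B/V_A = (z_B/z_A)^α = (140.0/61.0)^0.287 = (2.2951)^0.287 = 1.26926
Power-density ratio: P_B/P_A = (V_B/V_A)³ = (1.26926)³ = 2.04478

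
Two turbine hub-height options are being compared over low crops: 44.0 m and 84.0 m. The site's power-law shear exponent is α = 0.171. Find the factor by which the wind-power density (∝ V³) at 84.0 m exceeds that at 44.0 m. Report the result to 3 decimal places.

Speed ratio: V_B/V_A = (z_B/z_A)^α = (84.0/44.0)^0.171 = (1.9091)^0.171 = 1.11692
Power-density ratio: P_B/P_A = (V_B/V_A)³ = (1.11692)³ = 1.39336

1.393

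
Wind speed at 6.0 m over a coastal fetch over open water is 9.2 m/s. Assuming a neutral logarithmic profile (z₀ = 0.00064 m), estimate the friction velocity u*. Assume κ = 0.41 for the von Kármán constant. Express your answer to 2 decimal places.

u* ≈ 0.41 m/s

Log law: V(z) = (u*/κ) · ln(z/z₀) ⇒ u* = κ · V / ln(z/z₀)
u* = 0.41 × 9.2 / ln(6.0/0.00064) = 0.41 × 9.2 / 9.1458
   = 3.7720 / 9.1458 = 0.4124 m/s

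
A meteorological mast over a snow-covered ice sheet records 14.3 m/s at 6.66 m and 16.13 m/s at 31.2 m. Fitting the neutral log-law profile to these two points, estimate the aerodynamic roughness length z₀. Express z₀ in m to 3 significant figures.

z₀ ≈ 0.0000383 m

Log law: V(z) ∝ ln(z/z₀). With r = V₁/V₂ = 14.3/16.13 = 0.88655,
r · ln(z₂/z₀) = ln(z₁/z₀) ⇒ ln z₀ = (ln z₁ − r·ln z₂)/(1 − r)
ln z₀ = (1.89612 − 0.88655×3.44042) / 0.11345 = -10.1714
z₀ = exp(-10.1714) = 0.00003825 m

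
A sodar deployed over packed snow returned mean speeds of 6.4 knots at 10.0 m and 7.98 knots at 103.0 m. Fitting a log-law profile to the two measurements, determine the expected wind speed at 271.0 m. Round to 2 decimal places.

8.64 knots

Log law: V ∝ ln(z/z₀). From the pair, with r = V₁/V₂ = 0.80201,
ln z₀ = (ln z₁ − r·ln z₂)/(1 − r) = (2.3026 − 0.80201×4.6347)/0.19799 = -7.1441 → z₀ = 0.0007895 m
V₃ = V₁ · ln(z₃/z₀)/ln(z₁/z₀) = 6.4 × 12.7462/9.4467 = 8.6354 knots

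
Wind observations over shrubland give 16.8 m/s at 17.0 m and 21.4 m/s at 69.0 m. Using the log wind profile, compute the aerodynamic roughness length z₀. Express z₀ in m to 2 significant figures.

z₀ ≈ 0.10 m

Log law: V(z) ∝ ln(z/z₀). With r = V₁/V₂ = 16.8/21.4 = 0.78505,
r · ln(z₂/z₀) = ln(z₁/z₀) ⇒ ln z₀ = (ln z₁ − r·ln z₂)/(1 − r)
ln z₀ = (2.83321 − 0.78505×4.23411) / 0.21495 = -2.2831
z₀ = exp(-2.2831) = 0.1020 m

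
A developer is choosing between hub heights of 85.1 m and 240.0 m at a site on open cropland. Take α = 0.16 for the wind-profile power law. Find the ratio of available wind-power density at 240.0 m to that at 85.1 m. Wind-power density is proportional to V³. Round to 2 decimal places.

Speed ratio: V_B/V_A = (z_B/z_A)^α = (240.0/85.1)^0.16 = (2.8202)^0.16 = 1.18044
Power-density ratio: P_B/P_A = (V_B/V_A)³ = (1.18044)³ = 1.64488

1.64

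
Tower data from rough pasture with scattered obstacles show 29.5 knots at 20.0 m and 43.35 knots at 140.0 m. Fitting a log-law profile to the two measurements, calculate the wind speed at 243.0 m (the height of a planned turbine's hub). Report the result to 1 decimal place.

Log law: V ∝ ln(z/z₀). From the pair, with r = V₁/V₂ = 0.68051,
ln z₀ = (ln z₁ − r·ln z₂)/(1 − r) = (2.9957 − 0.68051×4.9416)/0.31949 = -1.1490 → z₀ = 0.3170 m
V₃ = V₁ · ln(z₃/z₀)/ln(z₁/z₀) = 29.5 × 6.6420/4.1447 = 47.2747 knots

47.3 knots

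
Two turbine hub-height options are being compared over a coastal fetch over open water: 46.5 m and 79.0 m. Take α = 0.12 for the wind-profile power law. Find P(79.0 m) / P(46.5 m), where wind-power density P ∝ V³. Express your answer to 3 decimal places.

1.210

Speed ratio: V_B/V_A = (z_B/z_A)^α = (79.0/46.5)^0.12 = (1.6989)^0.12 = 1.06567
Power-density ratio: P_B/P_A = (V_B/V_A)³ = (1.06567)³ = 1.21022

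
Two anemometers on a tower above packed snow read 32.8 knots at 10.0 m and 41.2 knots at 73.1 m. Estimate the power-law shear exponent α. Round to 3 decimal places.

Power law: V₂/V₁ = (z₂/z₁)^α ⇒ α = ln(V₂/V₁) / ln(z₂/z₁)
α = ln(41.2/32.8) / ln(73.1/10.0) = ln(1.2561) / ln(7.3100)
  = 0.22801 / 1.98924 = 0.11462

α ≈ 0.115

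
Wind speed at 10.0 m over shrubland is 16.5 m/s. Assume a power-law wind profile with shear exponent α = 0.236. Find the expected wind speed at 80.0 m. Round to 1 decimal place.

Power-law profile: V₂ = V₁ · (z₂/z₁)^α
V₂ = 16.5 × (80.0/10.0)^0.236 = 16.5 × (8.0000)^0.236
    = 16.5 × 1.6335 = 26.9534 m/s

27.0 m/s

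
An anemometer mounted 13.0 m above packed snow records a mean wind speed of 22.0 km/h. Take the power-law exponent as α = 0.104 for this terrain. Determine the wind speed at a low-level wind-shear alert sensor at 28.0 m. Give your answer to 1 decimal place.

23.8 km/h

Power-law profile: V₂ = V₁ · (z₂/z₁)^α
V₂ = 22.0 × (28.0/13.0)^0.104 = 22.0 × (2.1538)^0.104
    = 22.0 × 1.0831 = 23.8274 km/h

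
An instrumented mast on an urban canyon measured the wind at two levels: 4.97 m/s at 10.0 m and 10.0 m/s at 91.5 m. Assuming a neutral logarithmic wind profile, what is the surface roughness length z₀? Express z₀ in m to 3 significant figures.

z₀ ≈ 1.12 m

Log law: V(z) ∝ ln(z/z₀). With r = V₁/V₂ = 4.97/10.0 = 0.49700,
r · ln(z₂/z₀) = ln(z₁/z₀) ⇒ ln z₀ = (ln z₁ − r·ln z₂)/(1 − r)
ln z₀ = (2.30259 − 0.49700×4.51634) / 0.50300 = 0.1152
z₀ = exp(0.1152) = 1.122 m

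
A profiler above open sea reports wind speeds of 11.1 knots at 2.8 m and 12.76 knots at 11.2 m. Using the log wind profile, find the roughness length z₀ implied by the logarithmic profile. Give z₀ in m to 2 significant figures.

Log law: V(z) ∝ ln(z/z₀). With r = V₁/V₂ = 11.1/12.76 = 0.86991,
r · ln(z₂/z₀) = ln(z₁/z₀) ⇒ ln z₀ = (ln z₁ − r·ln z₂)/(1 − r)
ln z₀ = (1.02962 − 0.86991×2.41591) / 0.13009 = -8.2402
z₀ = exp(-8.2402) = 0.0002638 m

z₀ ≈ 0.00026 m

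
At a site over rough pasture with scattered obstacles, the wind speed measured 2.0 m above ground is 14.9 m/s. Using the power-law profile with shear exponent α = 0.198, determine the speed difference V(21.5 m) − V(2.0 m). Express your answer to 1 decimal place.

8.9 m/s

Power law: V₂ = V₁ · (z₂/z₁)^α = 14.9 × (10.7500)^0.198 = 23.8454 m/s
ΔV = 23.8454 − 14.9 = 8.9454 m/s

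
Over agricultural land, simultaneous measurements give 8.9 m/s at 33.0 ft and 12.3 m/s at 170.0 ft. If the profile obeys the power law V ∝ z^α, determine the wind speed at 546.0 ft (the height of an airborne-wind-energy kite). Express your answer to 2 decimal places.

First find α: α = ln(V₂/V₁)/ln(z₂/z₁) = ln(12.3/8.9)/ln(170.0/33.0) = 0.32355/1.63929 = 0.1974
Extrapolate from 170.0 ft to 546.0 ft: V₃ = 12.3 × (546.0/170.0)^0.1974 = 12.3 × 1.2590 = 15.4854 m/s

15.49 m/s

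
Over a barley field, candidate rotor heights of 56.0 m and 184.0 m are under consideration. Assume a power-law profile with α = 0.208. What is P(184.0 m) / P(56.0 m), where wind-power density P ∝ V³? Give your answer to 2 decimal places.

Speed ratio: V_B/V_A = (z_B/z_A)^α = (184.0/56.0)^0.208 = (3.2857)^0.208 = 1.28073
Power-density ratio: P_B/P_A = (V_B/V_A)³ = (1.28073)³ = 2.10076

2.10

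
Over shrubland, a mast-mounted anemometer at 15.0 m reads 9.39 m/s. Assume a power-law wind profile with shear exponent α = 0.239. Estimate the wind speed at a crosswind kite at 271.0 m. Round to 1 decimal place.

Power-law profile: V₂ = V₁ · (z₂/z₁)^α
V₂ = 9.39 × (271.0/15.0)^0.239 = 9.39 × (18.0667)^0.239
    = 9.39 × 1.9971 = 18.7525 m/s

18.8 m/s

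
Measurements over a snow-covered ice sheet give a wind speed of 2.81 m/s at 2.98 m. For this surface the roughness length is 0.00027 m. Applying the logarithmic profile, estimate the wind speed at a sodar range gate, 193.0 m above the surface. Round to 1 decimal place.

Log law: V(z) ∝ ln(z/z₀), so V₂/V₁ = ln(z₂/z₀) / ln(z₁/z₀).
ln(193.0/0.00027) = 13.4798, ln(2.98/0.00027) = 9.3090
V₂ = 2.81 × 13.4798/9.3090 = 2.81 × 1.4480 = 4.0690 m/s

4.1 m/s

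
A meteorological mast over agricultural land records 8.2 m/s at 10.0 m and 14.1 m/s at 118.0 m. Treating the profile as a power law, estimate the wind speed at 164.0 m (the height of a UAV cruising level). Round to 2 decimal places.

15.16 m/s

First find α: α = ln(V₂/V₁)/ln(z₂/z₁) = ln(14.1/8.2)/ln(118.0/10.0) = 0.54204/2.46810 = 0.2196
Extrapolate from 118.0 m to 164.0 m: V₃ = 14.1 × (164.0/118.0)^0.2196 = 14.1 × 1.0750 = 15.1571 m/s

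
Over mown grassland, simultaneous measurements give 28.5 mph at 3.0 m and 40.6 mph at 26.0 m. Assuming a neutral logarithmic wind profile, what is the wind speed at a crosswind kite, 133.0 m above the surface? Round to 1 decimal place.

49.7 mph

Log law: V ∝ ln(z/z₀). From the pair, with r = V₁/V₂ = 0.70197,
ln z₀ = (ln z₁ − r·ln z₂)/(1 − r) = (1.0986 − 0.70197×3.2581)/0.29803 = -3.9878 → z₀ = 0.01854 m
V₃ = V₁ · ln(z₃/z₀)/ln(z₁/z₀) = 28.5 × 8.8781/5.0864 = 49.7458 mph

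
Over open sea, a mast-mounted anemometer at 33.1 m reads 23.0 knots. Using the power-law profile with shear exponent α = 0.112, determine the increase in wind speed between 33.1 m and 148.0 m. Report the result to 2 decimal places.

Power law: V₂ = V₁ · (z₂/z₁)^α = 23.0 × (4.4713)^0.112 = 27.2005 knots
ΔV = 27.2005 − 23.0 = 4.2005 knots

4.20 knots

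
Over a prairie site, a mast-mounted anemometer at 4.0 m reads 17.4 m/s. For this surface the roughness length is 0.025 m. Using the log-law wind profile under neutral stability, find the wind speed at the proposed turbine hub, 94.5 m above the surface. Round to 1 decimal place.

Log law: V(z) ∝ ln(z/z₀), so V₂/V₁ = ln(z₂/z₀) / ln(z₁/z₀).
ln(94.5/0.025) = 8.2375, ln(4.0/0.025) = 5.0752
V₂ = 17.4 × 8.2375/5.0752 = 17.4 × 1.6231 = 28.2418 m/s

28.2 m/s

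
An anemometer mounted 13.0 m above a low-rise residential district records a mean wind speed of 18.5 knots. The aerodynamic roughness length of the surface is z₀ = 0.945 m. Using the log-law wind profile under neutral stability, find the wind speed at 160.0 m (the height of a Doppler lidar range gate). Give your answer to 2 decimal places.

36.21 knots

Log law: V(z) ∝ ln(z/z₀), so V₂/V₁ = ln(z₂/z₀) / ln(z₁/z₀).
ln(160.0/0.945) = 5.1317, ln(13.0/0.945) = 2.6215
V₂ = 18.5 × 5.1317/2.6215 = 18.5 × 1.9575 = 36.2146 knots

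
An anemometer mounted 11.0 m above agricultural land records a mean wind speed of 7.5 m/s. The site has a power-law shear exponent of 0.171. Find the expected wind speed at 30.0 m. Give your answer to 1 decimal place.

Power-law profile: V₂ = V₁ · (z₂/z₁)^α
V₂ = 7.5 × (30.0/11.0)^0.171 = 7.5 × (2.7273)^0.171
    = 7.5 × 1.1872 = 8.9037 m/s

8.9 m/s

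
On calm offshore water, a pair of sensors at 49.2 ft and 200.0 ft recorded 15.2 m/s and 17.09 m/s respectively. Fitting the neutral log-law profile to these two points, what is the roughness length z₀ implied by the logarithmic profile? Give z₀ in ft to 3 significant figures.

z₀ ≈ 0.000622 ft

Log law: V(z) ∝ ln(z/z₀). With r = V₁/V₂ = 15.2/17.09 = 0.88941,
r · ln(z₂/z₀) = ln(z₁/z₀) ⇒ ln z₀ = (ln z₁ − r·ln z₂)/(1 − r)
ln z₀ = (3.89589 − 0.88941×5.29832) / 0.11059 = -7.3829
z₀ = exp(-7.3829) = 0.0006218 ft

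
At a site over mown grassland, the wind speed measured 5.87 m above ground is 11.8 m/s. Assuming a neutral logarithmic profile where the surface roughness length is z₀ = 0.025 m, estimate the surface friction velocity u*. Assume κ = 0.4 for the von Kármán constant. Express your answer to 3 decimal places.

Log law: V(z) = (u*/κ) · ln(z/z₀) ⇒ u* = κ · V / ln(z/z₀)
u* = 0.4 × 11.8 / ln(5.87/0.025) = 0.4 × 11.8 / 5.4587
   = 4.7200 / 5.4587 = 0.8647 m/s

u* ≈ 0.865 m/s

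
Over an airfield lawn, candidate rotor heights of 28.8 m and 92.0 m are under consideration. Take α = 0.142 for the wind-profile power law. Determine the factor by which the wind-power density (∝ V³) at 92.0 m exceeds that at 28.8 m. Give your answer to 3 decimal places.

1.640

Speed ratio: V_B/V_A = (z_B/z_A)^α = (92.0/28.8)^0.142 = (3.1944)^0.142 = 1.17930
Power-density ratio: P_B/P_A = (V_B/V_A)³ = (1.17930)³ = 1.64011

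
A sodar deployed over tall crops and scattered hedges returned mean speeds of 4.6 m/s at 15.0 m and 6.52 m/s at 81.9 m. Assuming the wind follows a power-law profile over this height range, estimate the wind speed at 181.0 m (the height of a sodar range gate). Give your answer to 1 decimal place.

First find α: α = ln(V₂/V₁)/ln(z₂/z₁) = ln(6.52/4.6)/ln(81.9/15.0) = 0.34882/1.69745 = 0.2055
Extrapolate from 81.9 m to 181.0 m: V₃ = 6.52 × (181.0/81.9)^0.2055 = 6.52 × 1.1770 = 7.6740 m/s

7.7 m/s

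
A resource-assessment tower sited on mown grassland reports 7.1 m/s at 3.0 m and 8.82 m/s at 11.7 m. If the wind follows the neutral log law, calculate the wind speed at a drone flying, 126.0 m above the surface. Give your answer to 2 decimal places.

11.82 m/s

Log law: V ∝ ln(z/z₀). From the pair, with r = V₁/V₂ = 0.80499,
ln z₀ = (ln z₁ − r·ln z₂)/(1 − r) = (1.0986 − 0.80499×2.4596)/0.19501 = -4.5194 → z₀ = 0.01090 m
V₃ = V₁ · ln(z₃/z₀)/ln(z₁/z₀) = 7.1 × 9.3557/5.6180 = 11.8237 m/s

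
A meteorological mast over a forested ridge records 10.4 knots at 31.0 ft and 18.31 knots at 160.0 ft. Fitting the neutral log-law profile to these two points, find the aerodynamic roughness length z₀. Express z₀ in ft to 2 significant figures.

Log law: V(z) ∝ ln(z/z₀). With r = V₁/V₂ = 10.4/18.31 = 0.56800,
r · ln(z₂/z₀) = ln(z₁/z₀) ⇒ ln z₀ = (ln z₁ − r·ln z₂)/(1 − r)
ln z₀ = (3.43399 − 0.56800×5.07517) / 0.43200 = 1.2762
z₀ = exp(1.2762) = 3.583 ft

z₀ ≈ 3.6 ft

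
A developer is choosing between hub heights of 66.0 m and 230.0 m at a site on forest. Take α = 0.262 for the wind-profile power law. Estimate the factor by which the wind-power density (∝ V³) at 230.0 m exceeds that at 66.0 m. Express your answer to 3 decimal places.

Speed ratio: V_B/V_A = (z_B/z_A)^α = (230.0/66.0)^0.262 = (3.4848)^0.262 = 1.38692
Power-density ratio: P_B/P_A = (V_B/V_A)³ = (1.38692)³ = 2.66782

2.668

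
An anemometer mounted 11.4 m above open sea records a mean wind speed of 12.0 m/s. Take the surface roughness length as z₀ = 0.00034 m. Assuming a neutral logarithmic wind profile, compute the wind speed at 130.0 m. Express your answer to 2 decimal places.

Log law: V(z) ∝ ln(z/z₀), so V₂/V₁ = ln(z₂/z₀) / ln(z₁/z₀).
ln(130.0/0.00034) = 12.8541, ln(11.4/0.00034) = 10.4202
V₂ = 12.0 × 12.8541/10.4202 = 12.0 × 1.2336 = 14.8029 m/s

14.80 m/s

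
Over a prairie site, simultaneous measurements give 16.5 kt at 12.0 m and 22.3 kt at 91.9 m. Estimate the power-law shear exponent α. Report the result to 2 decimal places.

α ≈ 0.15

Power law: V₂/V₁ = (z₂/z₁)^α ⇒ α = ln(V₂/V₁) / ln(z₂/z₁)
α = ln(22.3/16.5) / ln(91.9/12.0) = ln(1.3515) / ln(7.6583)
  = 0.30123 / 2.03579 = 0.14796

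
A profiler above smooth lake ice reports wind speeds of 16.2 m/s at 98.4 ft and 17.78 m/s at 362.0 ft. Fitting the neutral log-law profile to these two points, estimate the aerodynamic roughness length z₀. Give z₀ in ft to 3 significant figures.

Log law: V(z) ∝ ln(z/z₀). With r = V₁/V₂ = 16.2/17.78 = 0.91114,
r · ln(z₂/z₀) = ln(z₁/z₀) ⇒ ln z₀ = (ln z₁ − r·ln z₂)/(1 − r)
ln z₀ = (4.58904 − 0.91114×5.89164) / 0.08886 = -8.7668
z₀ = exp(-8.7668) = 0.0001558 ft

z₀ ≈ 0.000156 ft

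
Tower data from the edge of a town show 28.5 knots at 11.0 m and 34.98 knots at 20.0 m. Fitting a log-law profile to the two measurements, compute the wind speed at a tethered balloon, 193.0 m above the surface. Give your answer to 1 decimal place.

59.6 knots

Log law: V ∝ ln(z/z₀). From the pair, with r = V₁/V₂ = 0.81475,
ln z₀ = (ln z₁ − r·ln z₂)/(1 − r) = (2.3979 − 0.81475×2.9957)/0.18525 = -0.2315 → z₀ = 0.7934 m
V₃ = V₁ · ln(z₃/z₀)/ln(z₁/z₀) = 28.5 × 5.4942/2.6294 = 59.5517 knots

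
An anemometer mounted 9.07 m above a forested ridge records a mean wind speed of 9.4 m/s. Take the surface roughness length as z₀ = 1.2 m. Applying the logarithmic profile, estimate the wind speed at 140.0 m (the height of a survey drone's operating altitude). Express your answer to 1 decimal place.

22.1 m/s

Log law: V(z) ∝ ln(z/z₀), so V₂/V₁ = ln(z₂/z₀) / ln(z₁/z₀).
ln(140.0/1.2) = 4.7593, ln(9.07/1.2) = 2.0227
V₂ = 9.4 × 4.7593/2.0227 = 9.4 × 2.3530 = 22.1183 m/s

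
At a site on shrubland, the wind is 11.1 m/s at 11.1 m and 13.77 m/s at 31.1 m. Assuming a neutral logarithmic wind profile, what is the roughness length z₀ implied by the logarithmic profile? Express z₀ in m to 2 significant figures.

z₀ ≈ 0.15 m

Log law: V(z) ∝ ln(z/z₀). With r = V₁/V₂ = 11.1/13.77 = 0.80610,
r · ln(z₂/z₀) = ln(z₁/z₀) ⇒ ln z₀ = (ln z₁ − r·ln z₂)/(1 − r)
ln z₀ = (2.40695 − 0.80610×3.43721) / 0.19390 = -1.8762
z₀ = exp(-1.8762) = 0.1532 m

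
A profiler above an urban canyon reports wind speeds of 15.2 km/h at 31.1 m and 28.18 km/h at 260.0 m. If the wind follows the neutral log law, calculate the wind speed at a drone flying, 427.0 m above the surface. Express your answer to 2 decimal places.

Log law: V ∝ ln(z/z₀). From the pair, with r = V₁/V₂ = 0.53939,
ln z₀ = (ln z₁ − r·ln z₂)/(1 − r) = (3.4372 − 0.53939×5.5607)/0.46061 = 0.9506 → z₀ = 2.587 m
V₃ = V₁ · ln(z₃/z₀)/ln(z₁/z₀) = 15.2 × 5.1062/2.4867 = 31.2125 km/h

31.21 km/h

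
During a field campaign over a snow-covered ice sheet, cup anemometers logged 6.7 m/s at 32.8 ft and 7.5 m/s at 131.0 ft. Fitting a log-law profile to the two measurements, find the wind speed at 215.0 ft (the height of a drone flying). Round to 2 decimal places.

7.79 m/s

Log law: V ∝ ln(z/z₀). From the pair, with r = V₁/V₂ = 0.89333,
ln z₀ = (ln z₁ − r·ln z₂)/(1 − r) = (3.4904 − 0.89333×4.8752)/0.10667 = -8.1070 → z₀ = 0.0003014 ft
V₃ = V₁ · ln(z₃/z₀)/ln(z₁/z₀) = 6.7 × 13.4776/11.5974 = 7.7862 m/s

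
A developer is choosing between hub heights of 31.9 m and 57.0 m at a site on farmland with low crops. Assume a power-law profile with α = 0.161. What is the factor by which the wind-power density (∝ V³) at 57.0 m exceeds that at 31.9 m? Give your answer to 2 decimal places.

Speed ratio: V_B/V_A = (z_B/z_A)^α = (57.0/31.9)^0.161 = (1.7868)^0.161 = 1.09796
Power-density ratio: P_B/P_A = (V_B/V_A)³ = (1.09796)³ = 1.32360

1.32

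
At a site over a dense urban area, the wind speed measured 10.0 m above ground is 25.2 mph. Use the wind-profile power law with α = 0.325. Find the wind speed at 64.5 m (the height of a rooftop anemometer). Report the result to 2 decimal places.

Power-law profile: V₂ = V₁ · (z₂/z₁)^α
V₂ = 25.2 × (64.5/10.0)^0.325 = 25.2 × (6.4500)^0.325
    = 25.2 × 1.8328 = 46.1857 mph

46.19 mph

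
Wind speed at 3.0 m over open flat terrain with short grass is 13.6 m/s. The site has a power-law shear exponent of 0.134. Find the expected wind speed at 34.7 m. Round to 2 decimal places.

18.88 m/s

Power-law profile: V₂ = V₁ · (z₂/z₁)^α
V₂ = 13.6 × (34.7/3.0)^0.134 = 13.6 × (11.5667)^0.134
    = 13.6 × 1.3883 = 18.8803 m/s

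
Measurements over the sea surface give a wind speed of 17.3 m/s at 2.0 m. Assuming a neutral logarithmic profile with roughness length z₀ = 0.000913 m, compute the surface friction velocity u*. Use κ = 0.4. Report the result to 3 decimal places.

u* ≈ 0.900 m/s

Log law: V(z) = (u*/κ) · ln(z/z₀) ⇒ u* = κ · V / ln(z/z₀)
u* = 0.4 × 17.3 / ln(2.0/0.000913) = 0.4 × 17.3 / 7.6919
   = 6.9200 / 7.6919 = 0.8996 m/s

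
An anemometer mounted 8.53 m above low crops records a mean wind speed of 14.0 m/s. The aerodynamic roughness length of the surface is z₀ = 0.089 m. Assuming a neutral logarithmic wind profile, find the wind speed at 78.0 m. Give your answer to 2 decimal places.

20.79 m/s

Log law: V(z) ∝ ln(z/z₀), so V₂/V₁ = ln(z₂/z₀) / ln(z₁/z₀).
ln(78.0/0.089) = 6.7758, ln(8.53/0.089) = 4.5627
V₂ = 14.0 × 6.7758/4.5627 = 14.0 × 1.4850 = 20.7906 m/s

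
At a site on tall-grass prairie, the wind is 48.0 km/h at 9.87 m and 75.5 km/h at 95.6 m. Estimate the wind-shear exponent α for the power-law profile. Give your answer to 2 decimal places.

Power law: V₂/V₁ = (z₂/z₁)^α ⇒ α = ln(V₂/V₁) / ln(z₂/z₁)
α = ln(75.5/48.0) / ln(95.6/9.87) = ln(1.5729) / ln(9.6859)
  = 0.45293 / 2.27067 = 0.19947

α ≈ 0.20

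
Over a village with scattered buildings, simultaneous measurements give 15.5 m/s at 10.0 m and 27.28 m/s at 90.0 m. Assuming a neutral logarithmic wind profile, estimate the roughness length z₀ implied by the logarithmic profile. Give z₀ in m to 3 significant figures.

Log law: V(z) ∝ ln(z/z₀). With r = V₁/V₂ = 15.5/27.28 = 0.56818,
r · ln(z₂/z₀) = ln(z₁/z₀) ⇒ ln z₀ = (ln z₁ − r·ln z₂)/(1 − r)
ln z₀ = (2.30259 − 0.56818×4.49981) / 0.43182 = -0.5885
z₀ = exp(-0.5885) = 0.5552 m

z₀ ≈ 0.555 m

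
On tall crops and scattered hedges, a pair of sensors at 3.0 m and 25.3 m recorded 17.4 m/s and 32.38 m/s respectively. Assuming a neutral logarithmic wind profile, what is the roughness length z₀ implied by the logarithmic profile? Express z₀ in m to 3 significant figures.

z₀ ≈ 0.252 m

Log law: V(z) ∝ ln(z/z₀). With r = V₁/V₂ = 17.4/32.38 = 0.53737,
r · ln(z₂/z₀) = ln(z₁/z₀) ⇒ ln z₀ = (ln z₁ − r·ln z₂)/(1 − r)
ln z₀ = (1.09861 − 0.53737×3.23080) / 0.46263 = -1.3780
z₀ = exp(-1.3780) = 0.2521 m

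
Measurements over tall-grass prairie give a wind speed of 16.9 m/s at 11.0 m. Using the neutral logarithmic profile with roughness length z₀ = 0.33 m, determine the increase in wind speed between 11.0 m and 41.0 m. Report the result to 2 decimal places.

6.34 m/s

Log law: V₂ = V₁ · ln(z₂/z₀)/ln(z₁/z₀) = 16.9 × 4.8222/3.5066 = 23.2410 m/s
ΔV = 23.2410 − 16.9 = 6.3410 m/s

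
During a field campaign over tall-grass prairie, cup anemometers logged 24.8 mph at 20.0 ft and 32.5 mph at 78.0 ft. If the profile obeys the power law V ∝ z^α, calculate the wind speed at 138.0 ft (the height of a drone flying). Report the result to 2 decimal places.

36.40 mph

First find α: α = ln(V₂/V₁)/ln(z₂/z₁) = ln(32.5/24.8)/ln(78.0/20.0) = 0.27040/1.36098 = 0.1987
Extrapolate from 78.0 ft to 138.0 ft: V₃ = 32.5 × (138.0/78.0)^0.1987 = 32.5 × 1.1200 = 36.4010 mph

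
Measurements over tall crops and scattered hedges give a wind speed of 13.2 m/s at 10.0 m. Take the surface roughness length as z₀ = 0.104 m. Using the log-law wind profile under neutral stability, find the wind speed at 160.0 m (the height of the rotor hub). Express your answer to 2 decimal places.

21.22 m/s

Log law: V(z) ∝ ln(z/z₀), so V₂/V₁ = ln(z₂/z₀) / ln(z₁/z₀).
ln(160.0/0.104) = 7.3385, ln(10.0/0.104) = 4.5659
V₂ = 13.2 × 7.3385/4.5659 = 13.2 × 1.6072 = 21.2155 m/s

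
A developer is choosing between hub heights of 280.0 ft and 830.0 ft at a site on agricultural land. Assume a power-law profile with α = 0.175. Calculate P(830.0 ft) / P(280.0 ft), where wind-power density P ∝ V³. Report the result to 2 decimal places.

1.77

Speed ratio: V_B/V_A = (z_B/z_A)^α = (830.0/280.0)^0.175 = (2.9643)^0.175 = 1.20944
Power-density ratio: P_B/P_A = (V_B/V_A)³ = (1.20944)³ = 1.76912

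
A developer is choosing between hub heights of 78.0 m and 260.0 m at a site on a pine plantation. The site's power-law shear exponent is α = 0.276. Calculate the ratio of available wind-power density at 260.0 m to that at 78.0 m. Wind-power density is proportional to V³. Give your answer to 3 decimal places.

2.710

Speed ratio: V_B/V_A = (z_B/z_A)^α = (260.0/78.0)^0.276 = (3.3333)^0.276 = 1.39417
Power-density ratio: P_B/P_A = (V_B/V_A)³ = (1.39417)³ = 2.70984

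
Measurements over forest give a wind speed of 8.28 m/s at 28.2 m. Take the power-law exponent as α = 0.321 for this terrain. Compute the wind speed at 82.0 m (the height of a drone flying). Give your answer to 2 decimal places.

Power-law profile: V₂ = V₁ · (z₂/z₁)^α
V₂ = 8.28 × (82.0/28.2)^0.321 = 8.28 × (2.9078)^0.321
    = 8.28 × 1.4087 = 11.6637 m/s

11.66 m/s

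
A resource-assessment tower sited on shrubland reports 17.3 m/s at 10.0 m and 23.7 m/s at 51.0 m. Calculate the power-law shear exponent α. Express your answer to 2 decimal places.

α ≈ 0.19

Power law: V₂/V₁ = (z₂/z₁)^α ⇒ α = ln(V₂/V₁) / ln(z₂/z₁)
α = ln(23.7/17.3) / ln(51.0/10.0) = ln(1.3699) / ln(5.1000)
  = 0.31477 / 1.62924 = 0.19320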